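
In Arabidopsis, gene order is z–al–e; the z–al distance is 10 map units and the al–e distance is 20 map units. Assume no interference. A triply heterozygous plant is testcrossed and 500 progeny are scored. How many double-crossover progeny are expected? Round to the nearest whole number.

Map distances give recombination frequencies of 0.100 and 0.200 for the two intervals.
With no interference, expected double-crossover frequency = 0.100 × 0.200 = 0.02000.
Expected number = 0.02000 × 500 = 10.00 ≈ 10.

10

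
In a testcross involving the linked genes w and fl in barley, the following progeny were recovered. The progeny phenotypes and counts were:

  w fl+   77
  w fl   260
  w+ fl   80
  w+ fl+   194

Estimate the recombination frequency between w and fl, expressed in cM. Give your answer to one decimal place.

The two most frequent classes, w+ fl+ (194) and w fl (260), are the parental types, so the F1 was w+ fl+ / w fl.
The recombinant classes are w+ fl and w fl+: 80 + 77 = 157.
Recombination frequency = 157/611 = 0.2570 ≈ 25.7%, i.e. 25.7 cM.

25.7 cM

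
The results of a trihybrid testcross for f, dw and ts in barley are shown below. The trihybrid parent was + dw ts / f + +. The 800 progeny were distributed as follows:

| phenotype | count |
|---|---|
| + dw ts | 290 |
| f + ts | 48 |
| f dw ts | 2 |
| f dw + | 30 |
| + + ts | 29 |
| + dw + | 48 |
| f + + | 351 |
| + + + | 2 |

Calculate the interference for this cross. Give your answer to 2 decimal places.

0.49

The two rarest classes, f dw ts and + + +, are the double crossovers. Comparing them with the parentals, only the f allele has switched, so f is the middle locus and the order is dw – f – ts.
dw–f: (59 + 4)/800 = 0.0788; f–ts: (96 + 4)/800 = 0.1250.
Expected DCO frequency = 0.0788 × 0.1250 ≈ 0.00985; observed = 4/800 ≈ 0.00500.
Coefficient of coincidence = 0.00500/0.00985 ≈ 0.51; interference = 1 − 0.51 = 0.49.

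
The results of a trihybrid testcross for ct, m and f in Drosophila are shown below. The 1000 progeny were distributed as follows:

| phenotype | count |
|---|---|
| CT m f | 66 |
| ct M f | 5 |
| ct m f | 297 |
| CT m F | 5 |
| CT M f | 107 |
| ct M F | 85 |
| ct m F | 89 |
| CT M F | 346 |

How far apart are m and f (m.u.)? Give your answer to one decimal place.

The two most frequent reciprocal classes, CT M F and ct m f, are the parental types, so the F1 was CT M F / ct m f.
The two rarest classes, CT m F and ct M f, are the double crossovers. Comparing them with the parentals, only the m allele has switched, so m is the middle locus and the order is f – m – ct.
Crossovers in the f–m interval produce the single-crossover classes CT M f and ct m F (107 + 89 = 196) plus the double crossovers (10).
RF(f–m) = (196 + 10) / 1000 = 206/1000 = 0.2060 → 20.6 m.u.

20.6 m.u.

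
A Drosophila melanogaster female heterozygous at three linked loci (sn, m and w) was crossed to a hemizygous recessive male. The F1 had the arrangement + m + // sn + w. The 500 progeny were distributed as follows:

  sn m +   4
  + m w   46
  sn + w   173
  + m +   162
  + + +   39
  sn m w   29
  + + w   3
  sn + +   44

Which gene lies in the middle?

sn

The two rarest classes, sn m + and + + w, are the double crossovers. Comparing them with the parentals, only the sn allele has switched, so sn is the middle locus and the order is m – sn – w.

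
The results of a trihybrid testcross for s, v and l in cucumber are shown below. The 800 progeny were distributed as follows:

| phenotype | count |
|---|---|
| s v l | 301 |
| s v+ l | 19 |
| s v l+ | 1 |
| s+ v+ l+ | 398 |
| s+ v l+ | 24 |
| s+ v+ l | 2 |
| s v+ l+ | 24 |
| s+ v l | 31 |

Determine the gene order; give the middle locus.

The two most frequent reciprocal classes, s v l and s+ v+ l+, are the parental types, so the F1 was s v l / s+ v+ l+.
The two rarest classes, s v l+ and s+ v+ l, are the double crossovers. Comparing them with the parentals, only the l allele has switched, so l is the middle locus and the order is s – l – v.

l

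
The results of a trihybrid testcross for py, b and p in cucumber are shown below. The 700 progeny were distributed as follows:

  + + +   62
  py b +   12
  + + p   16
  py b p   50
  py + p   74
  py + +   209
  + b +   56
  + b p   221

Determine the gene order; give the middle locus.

The two most frequent reciprocal classes, + b p and py + +, are the parental types, so the F1 was + b p / py + +.
The two rarest classes, + + p and py b +, are the double crossovers. Comparing them with the parentals, only the b allele has switched, so b is the middle locus and the order is py – b – p.

b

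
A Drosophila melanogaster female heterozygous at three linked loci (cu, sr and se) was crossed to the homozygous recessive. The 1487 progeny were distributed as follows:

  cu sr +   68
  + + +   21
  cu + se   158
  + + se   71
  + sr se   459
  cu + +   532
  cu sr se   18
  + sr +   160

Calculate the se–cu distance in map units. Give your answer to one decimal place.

The two most frequent reciprocal classes, + sr se and cu + +, are the parental types, so the F1 was + sr se / cu + +.
The two rarest classes, cu sr se and + + +, are the double crossovers. Comparing them with the parentals, only the cu allele has switched, so cu is the middle locus and the order is se – cu – sr.
Crossovers in the se–cu interval produce the single-crossover classes + sr + and cu + se (160 + 158 = 318) plus the double crossovers (39).
RF(se–cu) = (318 + 39) / 1487 = 357/1487 = 0.2401 → 24.0 map units.

24.0 map units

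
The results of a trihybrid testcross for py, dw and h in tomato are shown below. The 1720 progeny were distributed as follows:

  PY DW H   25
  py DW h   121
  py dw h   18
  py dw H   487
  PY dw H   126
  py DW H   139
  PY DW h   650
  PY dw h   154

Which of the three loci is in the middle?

The two most frequent reciprocal classes, py dw H and PY DW h, are the parental types, so the F1 was py dw H / PY DW h.
The two rarest classes, py dw h and PY DW H, are the double crossovers. Comparing them with the parentals, only the h allele has switched, so h is the middle locus and the order is py – h – dw.

h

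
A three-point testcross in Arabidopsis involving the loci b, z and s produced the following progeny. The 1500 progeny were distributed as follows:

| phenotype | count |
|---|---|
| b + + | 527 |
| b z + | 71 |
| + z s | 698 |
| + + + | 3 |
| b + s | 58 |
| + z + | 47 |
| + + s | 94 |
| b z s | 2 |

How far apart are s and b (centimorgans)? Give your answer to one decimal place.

The two most frequent reciprocal classes, b + + and + z s, are the parental types, so the F1 was b + + / + z s.
The two rarest classes, + + + and b z s, are the double crossovers. Comparing them with the parentals, only the b allele has switched, so b is the middle locus and the order is s – b – z.
Crossovers in the s–b interval produce the single-crossover classes b + s and + z + (58 + 47 = 105) plus the double crossovers (5).
RF(s–b) = (105 + 5) / 1500 = 110/1500 = 0.0733 → 7.3 centimorgans.

7.3 centimorgans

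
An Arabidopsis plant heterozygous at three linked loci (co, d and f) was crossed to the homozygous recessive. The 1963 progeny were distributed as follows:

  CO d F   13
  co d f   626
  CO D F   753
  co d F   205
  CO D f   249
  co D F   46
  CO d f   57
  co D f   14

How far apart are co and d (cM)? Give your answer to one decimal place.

6.6 cM

The two most frequent reciprocal classes, co d f and CO D F, are the parental types, so the F1 was co d f / CO D F.
The two rarest classes, co D f and CO d F, are the double crossovers. Comparing them with the parentals, only the d allele has switched, so d is the middle locus and the order is f – d – co.
Crossovers in the d–co interval produce the single-crossover classes CO d f and co D F (57 + 46 = 103) plus the double crossovers (27).
RF(d–co) = (103 + 27) / 1963 = 130/1963 = 0.0662 → 6.6 cM.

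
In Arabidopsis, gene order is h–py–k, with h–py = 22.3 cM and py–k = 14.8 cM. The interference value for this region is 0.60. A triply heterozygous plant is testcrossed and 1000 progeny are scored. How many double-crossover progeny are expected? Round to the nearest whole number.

Map distances give recombination frequencies of 0.223 and 0.148 for the two intervals.
With interference 0.60 (so coincidence = 0.40), expected double-crossover frequency = 0.223 × 0.148 × 0.40 = 0.01320.
Expected number = 0.01320 × 1000 = 13.20 ≈ 13.

13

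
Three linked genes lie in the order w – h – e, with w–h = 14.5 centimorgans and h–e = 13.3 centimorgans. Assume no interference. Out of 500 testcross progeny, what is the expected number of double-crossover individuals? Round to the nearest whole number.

Map distances give recombination frequencies of 0.145 and 0.133 for the two intervals.
With no interference, expected double-crossover frequency = 0.145 × 0.133 = 0.01929.
Expected number = 0.01929 × 500 = 9.64 ≈ 10.

10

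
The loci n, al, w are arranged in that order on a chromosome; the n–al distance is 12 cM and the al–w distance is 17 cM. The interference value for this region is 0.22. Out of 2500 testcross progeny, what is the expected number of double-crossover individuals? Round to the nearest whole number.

Map distances give recombination frequencies of 0.120 and 0.170 for the two intervals.
With interference 0.22 (so coincidence = 0.78), expected double-crossover frequency = 0.120 × 0.170 × 0.78 = 0.01591.
Expected number = 0.01591 × 2500 = 39.78 ≈ 40.

40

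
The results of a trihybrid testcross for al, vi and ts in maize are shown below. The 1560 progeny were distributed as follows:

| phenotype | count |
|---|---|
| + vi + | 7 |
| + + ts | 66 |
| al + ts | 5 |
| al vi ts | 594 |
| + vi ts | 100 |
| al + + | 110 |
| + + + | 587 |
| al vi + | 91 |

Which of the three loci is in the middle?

vi

The two most frequent reciprocal classes, + + + and al vi ts, are the parental types, so the F1 was + + + / al vi ts.
The two rarest classes, + vi + and al + ts, are the double crossovers. Comparing them with the parentals, only the vi allele has switched, so vi is the middle locus and the order is ts – vi – al.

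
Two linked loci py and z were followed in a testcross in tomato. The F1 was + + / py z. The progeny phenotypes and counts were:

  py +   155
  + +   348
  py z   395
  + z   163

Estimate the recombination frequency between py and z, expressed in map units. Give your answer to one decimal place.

30.0 map units

The recombinant classes are + z and py +: 163 + 155 = 318.
Recombination frequency = 318/1061 = 0.2997 ≈ 30.0%, i.e. 30.0 map units.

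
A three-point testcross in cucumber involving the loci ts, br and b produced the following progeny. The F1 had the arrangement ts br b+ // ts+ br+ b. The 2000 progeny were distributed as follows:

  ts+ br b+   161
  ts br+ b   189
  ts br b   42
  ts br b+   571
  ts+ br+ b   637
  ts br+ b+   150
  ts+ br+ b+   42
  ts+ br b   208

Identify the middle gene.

The two rarest classes, ts br b and ts+ br+ b+, are the double crossovers. Comparing them with the parentals, only the b allele has switched, so b is the middle locus and the order is br – b – ts.

b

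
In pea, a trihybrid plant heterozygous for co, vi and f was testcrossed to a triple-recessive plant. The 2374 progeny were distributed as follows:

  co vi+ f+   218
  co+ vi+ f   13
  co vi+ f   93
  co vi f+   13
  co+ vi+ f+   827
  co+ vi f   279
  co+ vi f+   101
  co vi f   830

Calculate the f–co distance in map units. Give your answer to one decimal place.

The two most frequent reciprocal classes, co vi f and co+ vi+ f+, are the parental types, so the F1 was co vi f / co+ vi+ f+.
The two rarest classes, co vi f+ and co+ vi+ f, are the double crossovers. Comparing them with the parentals, only the f allele has switched, so f is the middle locus and the order is vi – f – co.
Crossovers in the f–co interval produce the single-crossover classes co+ vi f and co vi+ f+ (279 + 218 = 497) plus the double crossovers (26).
RF(f–co) = (497 + 26) / 2374 = 523/2374 = 0.2203 → 22.0 map units.

22.0 map units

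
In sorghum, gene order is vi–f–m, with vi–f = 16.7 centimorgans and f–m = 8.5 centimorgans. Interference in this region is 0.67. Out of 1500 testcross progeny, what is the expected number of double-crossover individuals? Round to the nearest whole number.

Map distances give recombination frequencies of 0.167 and 0.085 for the two intervals.
With interference 0.67 (so coincidence = 0.33), expected double-crossover frequency = 0.167 × 0.085 × 0.33 = 0.00468.
Expected number = 0.00468 × 1500 = 7.03 ≈ 7.

7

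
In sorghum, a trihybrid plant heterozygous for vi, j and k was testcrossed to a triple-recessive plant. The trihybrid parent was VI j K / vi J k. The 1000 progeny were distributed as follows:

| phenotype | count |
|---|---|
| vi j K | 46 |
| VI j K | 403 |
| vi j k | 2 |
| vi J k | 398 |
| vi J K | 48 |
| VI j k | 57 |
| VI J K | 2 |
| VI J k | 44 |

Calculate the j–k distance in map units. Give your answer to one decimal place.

10.9 map units

The two rarest classes, VI J K and vi j k, are the double crossovers. Comparing them with the parentals, only the j allele has switched, so j is the middle locus and the order is k – j – vi.
Crossovers in the k–j interval produce the single-crossover classes VI j k and vi J K (57 + 48 = 105) plus the double crossovers (4).
RF(k–j) = (105 + 4) / 1000 = 109/1000 = 0.1090 → 10.9 map units.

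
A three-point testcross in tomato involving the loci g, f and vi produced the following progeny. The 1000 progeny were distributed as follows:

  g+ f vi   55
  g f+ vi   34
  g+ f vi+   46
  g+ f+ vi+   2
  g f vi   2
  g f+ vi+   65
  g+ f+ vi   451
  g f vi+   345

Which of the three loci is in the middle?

vi

The two most frequent reciprocal classes, g f vi+ and g+ f+ vi, are the parental types, so the F1 was g f vi+ / g+ f+ vi.
The two rarest classes, g f vi and g+ f+ vi+, are the double crossovers. Comparing them with the parentals, only the vi allele has switched, so vi is the middle locus and the order is f – vi – g.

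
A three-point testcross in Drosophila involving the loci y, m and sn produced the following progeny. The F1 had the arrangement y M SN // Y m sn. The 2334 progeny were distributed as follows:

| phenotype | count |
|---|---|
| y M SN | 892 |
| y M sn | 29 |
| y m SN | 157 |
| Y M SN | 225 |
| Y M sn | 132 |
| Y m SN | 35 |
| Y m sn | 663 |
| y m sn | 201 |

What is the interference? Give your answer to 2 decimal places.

The two rarest classes, y M sn and Y m SN, are the double crossovers. Comparing them with the parentals, only the sn allele has switched, so sn is the middle locus and the order is m – sn – y.
m–sn: (289 + 64)/2334 = 0.1512; sn–y: (426 + 64)/2334 = 0.2099.
Expected DCO frequency = 0.1512 × 0.2099 ≈ 0.03174; observed = 64/2334 ≈ 0.02742.
Coefficient of coincidence = 0.02742/0.03174 ≈ 0.86; interference = 1 − 0.86 = 0.14.

0.14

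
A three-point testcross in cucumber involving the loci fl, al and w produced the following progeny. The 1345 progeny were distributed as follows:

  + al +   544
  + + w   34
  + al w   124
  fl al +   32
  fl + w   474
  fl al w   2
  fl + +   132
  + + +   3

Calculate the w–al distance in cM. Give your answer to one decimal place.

The two most frequent reciprocal classes, fl + w and + al +, are the parental types, so the F1 was fl + w / + al +.
The two rarest classes, fl al w and + + +, are the double crossovers. Comparing them with the parentals, only the al allele has switched, so al is the middle locus and the order is w – al – fl.
Crossovers in the w–al interval produce the single-crossover classes fl + + and + al w (132 + 124 = 256) plus the double crossovers (5).
RF(w–al) = (256 + 5) / 1345 = 261/1345 = 0.1941 → 19.4 cM.

19.4 cM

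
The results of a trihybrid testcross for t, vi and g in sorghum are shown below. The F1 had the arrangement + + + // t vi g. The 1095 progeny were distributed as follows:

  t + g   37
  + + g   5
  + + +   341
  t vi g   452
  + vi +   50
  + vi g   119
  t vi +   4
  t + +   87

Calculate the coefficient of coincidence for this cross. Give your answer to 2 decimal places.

0.48

The two rarest classes, + + g and t vi +, are the double crossovers. Comparing them with the parentals, only the g allele has switched, so g is the middle locus and the order is vi – g – t.
vi–g: (87 + 9)/1095 = 0.0877; g–t: (206 + 9)/1095 = 0.1963.
Expected DCO frequency = 0.0877 × 0.1963 ≈ 0.01722; observed = 9/1095 ≈ 0.00822.
Coefficient of coincidence = 0.00822/0.01722 ≈ 0.48.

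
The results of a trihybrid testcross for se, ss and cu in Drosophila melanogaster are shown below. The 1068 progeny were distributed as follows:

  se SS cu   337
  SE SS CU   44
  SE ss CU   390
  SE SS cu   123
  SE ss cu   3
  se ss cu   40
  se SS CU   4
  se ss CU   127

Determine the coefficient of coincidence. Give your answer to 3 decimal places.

0.320

The two most frequent reciprocal classes, se SS cu and SE ss CU, are the parental types, so the F1 was se SS cu / SE ss CU.
The two rarest classes, se SS CU and SE ss cu, are the double crossovers. Comparing them with the parentals, only the cu allele has switched, so cu is the middle locus and the order is se – cu – ss.
se–cu: (250 + 7)/1068 = 0.2406; cu–ss: (84 + 7)/1068 = 0.0852.
Expected DCO frequency = 0.2406 × 0.0852 ≈ 0.02050; observed = 7/1068 ≈ 0.00655.
Coefficient of coincidence = 0.00655/0.02050 ≈ 0.320.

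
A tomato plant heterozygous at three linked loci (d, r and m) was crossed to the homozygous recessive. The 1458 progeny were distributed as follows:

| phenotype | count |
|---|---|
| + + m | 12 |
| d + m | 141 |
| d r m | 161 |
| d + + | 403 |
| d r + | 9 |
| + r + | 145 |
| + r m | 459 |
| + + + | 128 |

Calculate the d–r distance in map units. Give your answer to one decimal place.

The two most frequent reciprocal classes, + r m and d + +, are the parental types, so the F1 was + r m / d + +.
The two rarest classes, + + m and d r +, are the double crossovers. Comparing them with the parentals, only the r allele has switched, so r is the middle locus and the order is d – r – m.
Crossovers in the d–r interval produce the single-crossover classes d r m and + + + (161 + 128 = 289) plus the double crossovers (21).
RF(d–r) = (289 + 21) / 1458 = 310/1458 = 0.2126 → 21.3 map units.

21.3 map units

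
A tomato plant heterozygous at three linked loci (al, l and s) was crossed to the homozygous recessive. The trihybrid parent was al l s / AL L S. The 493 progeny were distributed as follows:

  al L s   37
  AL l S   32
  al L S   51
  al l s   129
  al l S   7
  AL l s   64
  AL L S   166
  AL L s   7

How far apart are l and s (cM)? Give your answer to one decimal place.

16.8 cM

The two rarest classes, al l S and AL L s, are the double crossovers. Comparing them with the parentals, only the s allele has switched, so s is the middle locus and the order is l – s – al.
Crossovers in the l–s interval produce the single-crossover classes al L s and AL l S (37 + 32 = 69) plus the double crossovers (14).
RF(l–s) = (69 + 14) / 493 = 83/493 = 0.1684 → 16.8 cM.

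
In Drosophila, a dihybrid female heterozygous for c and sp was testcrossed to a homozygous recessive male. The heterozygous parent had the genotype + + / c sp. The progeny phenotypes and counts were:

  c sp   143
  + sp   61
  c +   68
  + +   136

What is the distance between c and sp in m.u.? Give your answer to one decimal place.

31.6 m.u.

The recombinant classes are + sp and c +: 61 + 68 = 129.
Recombination frequency = 129/408 = 0.3162 ≈ 31.6%, i.e. 31.6 m.u.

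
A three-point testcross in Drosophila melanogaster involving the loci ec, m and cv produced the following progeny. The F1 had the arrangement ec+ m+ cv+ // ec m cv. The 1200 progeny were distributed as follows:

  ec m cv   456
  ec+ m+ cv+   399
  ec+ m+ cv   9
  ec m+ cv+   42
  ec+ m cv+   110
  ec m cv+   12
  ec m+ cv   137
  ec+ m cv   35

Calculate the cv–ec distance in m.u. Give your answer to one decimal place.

The two rarest classes, ec+ m+ cv and ec m cv+, are the double crossovers. Comparing them with the parentals, only the cv allele has switched, so cv is the middle locus and the order is ec – cv – m.
Crossovers in the ec–cv interval produce the single-crossover classes ec m+ cv+ and ec+ m cv (42 + 35 = 77) plus the double crossovers (21).
RF(ec–cv) = (77 + 21) / 1200 = 98/1200 = 0.0817 → 8.2 m.u.

8.2 m.u.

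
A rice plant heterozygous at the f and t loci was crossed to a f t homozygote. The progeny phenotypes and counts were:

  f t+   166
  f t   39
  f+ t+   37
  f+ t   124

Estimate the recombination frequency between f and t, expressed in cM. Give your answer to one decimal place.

20.8 cM

The two most frequent classes, f+ t (124) and f t+ (166), are the parental types, so the F1 was f+ t / f t+.
The recombinant classes are f+ t+ and f t: 37 + 39 = 76.
Recombination frequency = 76/366 = 0.2077 ≈ 20.8%, i.e. 20.8 cM.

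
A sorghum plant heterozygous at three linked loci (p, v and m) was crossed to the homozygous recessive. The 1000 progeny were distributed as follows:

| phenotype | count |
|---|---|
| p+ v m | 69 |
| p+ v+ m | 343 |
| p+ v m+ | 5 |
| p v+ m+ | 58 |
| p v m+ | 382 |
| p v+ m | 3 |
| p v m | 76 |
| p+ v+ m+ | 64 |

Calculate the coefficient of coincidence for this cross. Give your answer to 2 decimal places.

The two most frequent reciprocal classes, p v m+ and p+ v+ m, are the parental types, so the F1 was p v m+ / p+ v+ m.
The two rarest classes, p+ v m+ and p v+ m, are the double crossovers. Comparing them with the parentals, only the p allele has switched, so p is the middle locus and the order is v – p – m.
v–p: (127 + 8)/1000 = 0.1350; p–m: (140 + 8)/1000 = 0.1480.
Expected DCO frequency = 0.1350 × 0.1480 ≈ 0.01998; observed = 8/1000 ≈ 0.00800.
Coefficient of coincidence = 0.00800/0.01998 ≈ 0.40.

0.40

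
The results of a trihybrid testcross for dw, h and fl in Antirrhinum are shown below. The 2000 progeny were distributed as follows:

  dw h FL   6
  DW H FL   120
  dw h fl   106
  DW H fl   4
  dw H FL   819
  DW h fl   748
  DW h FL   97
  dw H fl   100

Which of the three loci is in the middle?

The two most frequent reciprocal classes, DW h fl and dw H FL, are the parental types, so the F1 was DW h fl / dw H FL.
The two rarest classes, DW H fl and dw h FL, are the double crossovers. Comparing them with the parentals, only the h allele has switched, so h is the middle locus and the order is fl – h – dw.

h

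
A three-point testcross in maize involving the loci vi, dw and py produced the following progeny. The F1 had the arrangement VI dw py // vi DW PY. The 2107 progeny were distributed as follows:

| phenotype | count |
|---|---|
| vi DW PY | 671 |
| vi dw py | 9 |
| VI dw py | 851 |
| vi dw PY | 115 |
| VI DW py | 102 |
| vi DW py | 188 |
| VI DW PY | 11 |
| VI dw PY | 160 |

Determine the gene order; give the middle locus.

vi

The two rarest classes, vi dw py and VI DW PY, are the double crossovers. Comparing them with the parentals, only the vi allele has switched, so vi is the middle locus and the order is py – vi – dw.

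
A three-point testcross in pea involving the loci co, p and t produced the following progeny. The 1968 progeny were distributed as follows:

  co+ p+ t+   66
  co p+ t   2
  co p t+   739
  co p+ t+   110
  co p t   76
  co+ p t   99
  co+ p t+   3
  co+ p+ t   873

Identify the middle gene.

The two most frequent reciprocal classes, co+ p+ t and co p t+, are the parental types, so the F1 was co+ p+ t / co p t+.
The two rarest classes, co p+ t and co+ p t+, are the double crossovers. Comparing them with the parentals, only the co allele has switched, so co is the middle locus and the order is t – co – p.

co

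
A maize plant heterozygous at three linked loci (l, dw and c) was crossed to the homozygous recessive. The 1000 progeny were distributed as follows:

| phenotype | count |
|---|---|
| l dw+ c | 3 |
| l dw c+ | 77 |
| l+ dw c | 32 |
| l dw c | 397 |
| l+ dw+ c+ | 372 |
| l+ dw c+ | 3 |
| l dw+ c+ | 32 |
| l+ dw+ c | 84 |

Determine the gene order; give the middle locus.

dw

The two most frequent reciprocal classes, l dw c and l+ dw+ c+, are the parental types, so the F1 was l dw c / l+ dw+ c+.
The two rarest classes, l dw+ c and l+ dw c+, are the double crossovers. Comparing them with the parentals, only the dw allele has switched, so dw is the middle locus and the order is l – dw – c.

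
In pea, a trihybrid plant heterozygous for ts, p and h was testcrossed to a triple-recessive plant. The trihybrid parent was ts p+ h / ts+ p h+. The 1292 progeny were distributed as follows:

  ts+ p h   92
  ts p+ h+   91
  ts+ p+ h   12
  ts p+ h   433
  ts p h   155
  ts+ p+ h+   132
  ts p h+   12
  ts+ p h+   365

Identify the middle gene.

ts

The two rarest classes, ts+ p+ h and ts p h+, are the double crossovers. Comparing them with the parentals, only the ts allele has switched, so ts is the middle locus and the order is h – ts – p.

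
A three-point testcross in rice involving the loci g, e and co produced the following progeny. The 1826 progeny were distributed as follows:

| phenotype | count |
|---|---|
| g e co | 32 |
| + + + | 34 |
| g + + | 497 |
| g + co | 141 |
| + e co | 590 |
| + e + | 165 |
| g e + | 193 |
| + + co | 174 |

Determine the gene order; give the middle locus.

g

The two most frequent reciprocal classes, + e co and g + +, are the parental types, so the F1 was + e co / g + +.
The two rarest classes, g e co and + + +, are the double crossovers. Comparing them with the parentals, only the g allele has switched, so g is the middle locus and the order is e – g – co.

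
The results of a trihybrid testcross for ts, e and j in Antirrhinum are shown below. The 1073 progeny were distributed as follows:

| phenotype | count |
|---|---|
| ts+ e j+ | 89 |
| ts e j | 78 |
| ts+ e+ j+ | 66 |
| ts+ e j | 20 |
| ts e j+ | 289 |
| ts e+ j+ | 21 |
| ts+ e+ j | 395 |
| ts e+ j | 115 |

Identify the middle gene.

The two most frequent reciprocal classes, ts e j+ and ts+ e+ j, are the parental types, so the F1 was ts e j+ / ts+ e+ j.
The two rarest classes, ts e+ j+ and ts+ e j, are the double crossovers. Comparing them with the parentals, only the e allele has switched, so e is the middle locus and the order is j – e – ts.

e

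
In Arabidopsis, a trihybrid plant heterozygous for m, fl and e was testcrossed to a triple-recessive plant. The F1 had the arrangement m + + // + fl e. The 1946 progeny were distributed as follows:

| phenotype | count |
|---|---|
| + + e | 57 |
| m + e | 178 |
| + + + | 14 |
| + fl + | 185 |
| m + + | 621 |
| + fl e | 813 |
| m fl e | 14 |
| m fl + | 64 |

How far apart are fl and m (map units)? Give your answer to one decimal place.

7.7 map units

The two rarest classes, + + + and m fl e, are the double crossovers. Comparing them with the parentals, only the m allele has switched, so m is the middle locus and the order is e – m – fl.
Crossovers in the m–fl interval produce the single-crossover classes m fl + and + + e (64 + 57 = 121) plus the double crossovers (28).
RF(m–fl) = (121 + 28) / 1946 = 149/1946 = 0.0766 → 7.7 map units.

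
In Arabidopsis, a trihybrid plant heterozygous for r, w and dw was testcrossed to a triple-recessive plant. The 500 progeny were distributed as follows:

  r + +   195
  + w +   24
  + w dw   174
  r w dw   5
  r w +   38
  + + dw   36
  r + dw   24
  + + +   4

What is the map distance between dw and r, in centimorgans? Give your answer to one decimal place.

11.4 centimorgans

The two most frequent reciprocal classes, + w dw and r + +, are the parental types, so the F1 was + w dw / r + +.
The two rarest classes, r w dw and + + +, are the double crossovers. Comparing them with the parentals, only the r allele has switched, so r is the middle locus and the order is dw – r – w.
Crossovers in the dw–r interval produce the single-crossover classes + w + and r + dw (24 + 24 = 48) plus the double crossovers (9).
RF(dw–r) = (48 + 9) / 500 = 57/500 = 0.1140 → 11.4 centimorgans.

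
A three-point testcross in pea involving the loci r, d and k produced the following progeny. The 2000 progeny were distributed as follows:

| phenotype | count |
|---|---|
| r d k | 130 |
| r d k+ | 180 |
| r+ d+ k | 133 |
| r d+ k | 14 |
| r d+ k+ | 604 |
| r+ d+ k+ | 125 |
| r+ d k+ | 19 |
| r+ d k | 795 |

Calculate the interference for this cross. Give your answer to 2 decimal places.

0.34

The two most frequent reciprocal classes, r+ d k and r d+ k+, are the parental types, so the F1 was r+ d k / r d+ k+.
The two rarest classes, r+ d k+ and r d+ k, are the double crossovers. Comparing them with the parentals, only the k allele has switched, so k is the middle locus and the order is r – k – d.
r–k: (255 + 33)/2000 = 0.1440; k–d: (313 + 33)/2000 = 0.1730.
Expected DCO frequency = 0.1440 × 0.1730 ≈ 0.02491; observed = 33/2000 ≈ 0.01650.
Coefficient of coincidence = 0.01650/0.02491 ≈ 0.66; interference = 1 − 0.66 = 0.34.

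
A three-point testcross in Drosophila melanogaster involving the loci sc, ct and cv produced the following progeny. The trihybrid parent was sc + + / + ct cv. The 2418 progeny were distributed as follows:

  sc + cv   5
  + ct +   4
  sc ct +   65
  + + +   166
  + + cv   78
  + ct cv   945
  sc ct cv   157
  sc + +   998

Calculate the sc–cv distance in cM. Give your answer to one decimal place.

The two rarest classes, sc + cv and + ct +, are the double crossovers. Comparing them with the parentals, only the cv allele has switched, so cv is the middle locus and the order is sc – cv – ct.
Crossovers in the sc–cv interval produce the single-crossover classes + + + and sc ct cv (166 + 157 = 323) plus the double crossovers (9).
RF(sc–cv) = (323 + 9) / 2418 = 332/2418 = 0.1373 → 13.7 cM.

13.7 cM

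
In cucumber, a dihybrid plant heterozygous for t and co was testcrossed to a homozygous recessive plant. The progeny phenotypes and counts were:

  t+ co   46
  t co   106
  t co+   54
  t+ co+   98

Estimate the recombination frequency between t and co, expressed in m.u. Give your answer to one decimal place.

The two most frequent classes, t+ co+ (98) and t co (106), are the parental types, so the F1 was t+ co+ / t co.
The recombinant classes are t+ co and t co+: 46 + 54 = 100.
Recombination frequency = 100/304 = 0.3289 ≈ 32.9%, i.e. 32.9 m.u.

32.9 m.u.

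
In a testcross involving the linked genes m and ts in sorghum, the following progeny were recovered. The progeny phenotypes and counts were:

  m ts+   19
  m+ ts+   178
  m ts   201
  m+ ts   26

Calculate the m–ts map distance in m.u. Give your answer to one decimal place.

The two most frequent classes, m+ ts+ (178) and m ts (201), are the parental types, so the F1 was m+ ts+ / m ts.
The recombinant classes are m+ ts and m ts+: 26 + 19 = 45.
Recombination frequency = 45/424 = 0.1061 ≈ 10.6%, i.e. 10.6 m.u.

10.6 m.u.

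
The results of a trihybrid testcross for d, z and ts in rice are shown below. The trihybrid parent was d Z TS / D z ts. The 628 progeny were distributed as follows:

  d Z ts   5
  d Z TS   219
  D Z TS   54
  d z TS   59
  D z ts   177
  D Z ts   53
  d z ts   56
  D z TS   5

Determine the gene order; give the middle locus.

ts

The two rarest classes, d Z ts and D z TS, are the double crossovers. Comparing them with the parentals, only the ts allele has switched, so ts is the middle locus and the order is z – ts – d.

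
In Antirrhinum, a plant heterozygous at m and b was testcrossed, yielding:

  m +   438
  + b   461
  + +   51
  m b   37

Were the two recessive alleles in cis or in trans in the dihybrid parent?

trans

The two most frequent classes are + b (461) and m + (438); these are the parental (non-recombinant) types.
So the F1 carried + b on one chromosome and m + on the other — the recessive alleles are on opposite chromosomes (trans / repulsion).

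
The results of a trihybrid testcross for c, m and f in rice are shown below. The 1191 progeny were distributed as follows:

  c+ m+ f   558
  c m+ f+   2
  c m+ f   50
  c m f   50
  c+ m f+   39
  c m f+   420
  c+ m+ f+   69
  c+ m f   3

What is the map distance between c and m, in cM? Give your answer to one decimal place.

The two most frequent reciprocal classes, c+ m+ f and c m f+, are the parental types, so the F1 was c+ m+ f / c m f+.
The two rarest classes, c+ m f and c m+ f+, are the double crossovers. Comparing them with the parentals, only the m allele has switched, so m is the middle locus and the order is f – m – c.
Crossovers in the m–c interval produce the single-crossover classes c m+ f and c+ m f+ (50 + 39 = 89) plus the double crossovers (5).
RF(m–c) = (89 + 5) / 1191 = 94/1191 = 0.0789 → 7.9 cM.

7.9 cM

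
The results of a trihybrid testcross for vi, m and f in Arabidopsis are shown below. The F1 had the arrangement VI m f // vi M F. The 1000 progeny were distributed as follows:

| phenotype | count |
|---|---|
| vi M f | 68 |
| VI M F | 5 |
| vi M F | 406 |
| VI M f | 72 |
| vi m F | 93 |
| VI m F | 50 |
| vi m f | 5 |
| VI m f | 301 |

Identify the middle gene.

The two rarest classes, vi m f and VI M F, are the double crossovers. Comparing them with the parentals, only the vi allele has switched, so vi is the middle locus and the order is f – vi – m.

vi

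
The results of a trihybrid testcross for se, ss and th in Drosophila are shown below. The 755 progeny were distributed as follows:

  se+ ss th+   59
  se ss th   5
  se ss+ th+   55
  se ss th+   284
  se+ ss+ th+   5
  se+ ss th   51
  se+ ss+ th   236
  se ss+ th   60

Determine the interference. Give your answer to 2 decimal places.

The two most frequent reciprocal classes, se ss th+ and se+ ss+ th, are the parental types, so the F1 was se ss th+ / se+ ss+ th.
The two rarest classes, se ss th and se+ ss+ th+, are the double crossovers. Comparing them with the parentals, only the th allele has switched, so th is the middle locus and the order is se – th – ss.
se–th: (119 + 10)/755 = 0.1709; th–ss: (106 + 10)/755 = 0.1536.
Expected DCO frequency = 0.1709 × 0.1536 ≈ 0.02625; observed = 10/755 ≈ 0.01325.
Coefficient of coincidence = 0.01325/0.02625 ≈ 0.50; interference = 1 − 0.50 = 0.50.

0.50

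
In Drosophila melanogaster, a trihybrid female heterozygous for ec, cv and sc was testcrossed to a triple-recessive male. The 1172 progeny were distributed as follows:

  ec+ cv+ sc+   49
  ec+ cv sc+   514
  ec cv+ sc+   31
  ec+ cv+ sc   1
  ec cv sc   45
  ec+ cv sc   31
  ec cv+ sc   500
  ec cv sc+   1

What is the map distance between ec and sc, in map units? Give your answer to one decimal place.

The two most frequent reciprocal classes, ec cv+ sc and ec+ cv sc+, are the parental types, so the F1 was ec cv+ sc / ec+ cv sc+.
The two rarest classes, ec+ cv+ sc and ec cv sc+, are the double crossovers. Comparing them with the parentals, only the ec allele has switched, so ec is the middle locus and the order is sc – ec – cv.
Crossovers in the sc–ec interval produce the single-crossover classes ec cv+ sc+ and ec+ cv sc (31 + 31 = 62) plus the double crossovers (2).
RF(sc–ec) = (62 + 2) / 1172 = 64/1172 = 0.0546 → 5.5 map units.

5.5 map units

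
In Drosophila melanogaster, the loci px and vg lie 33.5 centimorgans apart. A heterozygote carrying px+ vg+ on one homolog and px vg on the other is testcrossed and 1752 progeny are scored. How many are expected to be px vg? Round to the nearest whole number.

A map distance of 33.5 centimorgans corresponds to a recombination frequency of 0.335.
The F1 is px+ vg+ / px vg, so px vg is a parental gamete class with expected frequency (1 − r)/2 = 0.665/2 = 0.3325.
Expected number = 0.3325 × 1752 = 582.54 ≈ 583.

583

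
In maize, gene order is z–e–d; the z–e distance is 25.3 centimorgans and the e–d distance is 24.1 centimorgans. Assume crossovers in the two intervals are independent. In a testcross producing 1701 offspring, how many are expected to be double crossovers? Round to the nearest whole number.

104

Map distances give recombination frequencies of 0.253 and 0.241 for the two intervals.
With no interference, expected double-crossover frequency = 0.253 × 0.241 = 0.06097.
Expected number = 0.06097 × 1701 = 103.72 ≈ 104.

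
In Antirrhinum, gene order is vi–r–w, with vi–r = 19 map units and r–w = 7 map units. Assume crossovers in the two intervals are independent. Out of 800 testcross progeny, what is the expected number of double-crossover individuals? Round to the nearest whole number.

11

Map distances give recombination frequencies of 0.190 and 0.070 for the two intervals.
With no interference, expected double-crossover frequency = 0.190 × 0.070 = 0.01330.
Expected number = 0.01330 × 800 = 10.64 ≈ 11.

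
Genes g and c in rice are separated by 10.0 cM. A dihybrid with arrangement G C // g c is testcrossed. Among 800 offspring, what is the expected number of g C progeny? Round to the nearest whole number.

A map distance of 10.0 cM corresponds to a recombination frequency of 0.100.
The F1 is G C / g c, so g C is a recombinant gamete class with expected frequency r/2 = 0.100/2 = 0.0500.
Expected number = 0.0500 × 800 = 40.00 ≈ 40.

40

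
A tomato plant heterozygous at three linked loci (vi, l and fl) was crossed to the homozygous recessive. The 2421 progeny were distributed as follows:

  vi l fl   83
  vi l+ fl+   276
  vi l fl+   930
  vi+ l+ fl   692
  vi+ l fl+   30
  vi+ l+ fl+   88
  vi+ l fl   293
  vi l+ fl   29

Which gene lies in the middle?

The two most frequent reciprocal classes, vi l fl+ and vi+ l+ fl, are the parental types, so the F1 was vi l fl+ / vi+ l+ fl.
The two rarest classes, vi+ l fl+ and vi l+ fl, are the double crossovers. Comparing them with the parentals, only the vi allele has switched, so vi is the middle locus and the order is l – vi – fl.

vi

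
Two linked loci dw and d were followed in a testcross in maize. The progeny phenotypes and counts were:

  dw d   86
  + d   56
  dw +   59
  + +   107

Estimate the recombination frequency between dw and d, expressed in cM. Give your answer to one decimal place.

The two most frequent classes, + + (107) and dw d (86), are the parental types, so the F1 was + + / dw d.
The recombinant classes are + d and dw +: 56 + 59 = 115.
Recombination frequency = 115/308 = 0.3734 ≈ 37.3%, i.e. 37.3 cM.

37.3 cM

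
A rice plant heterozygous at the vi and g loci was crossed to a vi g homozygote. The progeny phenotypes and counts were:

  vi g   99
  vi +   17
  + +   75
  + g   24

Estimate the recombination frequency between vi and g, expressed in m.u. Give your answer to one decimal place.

19.1 m.u.

The two most frequent classes, + + (75) and vi g (99), are the parental types, so the F1 was + + / vi g.
The recombinant classes are + g and vi +: 24 + 17 = 41.
Recombination frequency = 41/215 = 0.1907 ≈ 19.1%, i.e. 19.1 m.u.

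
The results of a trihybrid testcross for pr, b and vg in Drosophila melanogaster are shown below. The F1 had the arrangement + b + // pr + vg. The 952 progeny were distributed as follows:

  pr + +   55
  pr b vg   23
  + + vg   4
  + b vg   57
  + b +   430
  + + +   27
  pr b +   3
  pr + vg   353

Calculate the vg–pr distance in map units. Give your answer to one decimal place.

The two rarest classes, pr b + and + + vg, are the double crossovers. Comparing them with the parentals, only the pr allele has switched, so pr is the middle locus and the order is vg – pr – b.
Crossovers in the vg–pr interval produce the single-crossover classes + b vg and pr + + (57 + 55 = 112) plus the double crossovers (7).
RF(vg–pr) = (112 + 7) / 952 = 119/952 = 0.1250 → 12.5 map units.

12.5 map units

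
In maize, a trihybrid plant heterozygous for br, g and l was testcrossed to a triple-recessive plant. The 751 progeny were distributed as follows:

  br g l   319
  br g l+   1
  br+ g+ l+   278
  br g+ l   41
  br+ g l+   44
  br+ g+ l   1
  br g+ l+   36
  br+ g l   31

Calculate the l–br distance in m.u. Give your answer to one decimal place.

9.2 m.u.

The two most frequent reciprocal classes, br+ g+ l+ and br g l, are the parental types, so the F1 was br+ g+ l+ / br g l.
The two rarest classes, br+ g+ l and br g l+, are the double crossovers. Comparing them with the parentals, only the l allele has switched, so l is the middle locus and the order is br – l – g.
Crossovers in the br–l interval produce the single-crossover classes br g+ l+ and br+ g l (36 + 31 = 67) plus the double crossovers (2).
RF(br–l) = (67 + 2) / 751 = 69/751 = 0.0919 → 9.2 m.u.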